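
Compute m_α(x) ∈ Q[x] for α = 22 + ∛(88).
m_α(x) = x^3 - 66x^2 + 1452x - 10736

Set β = α - 22 = ∛(88), so β^3 = 88. Then (α - 22)^3 - 88 = 0, i.e. α is a root of g(x) = (x - 22)^3 - 88 = x^3 - 66x^2 + 1452x - 10736. Since g(x) = h(x - 22) where h(x) = x^3 - 88, and h is irreducible over Q (because 88 is not a perfect cube, so h has no rational root, and a monic cubic with no rational root is irreducible), g is also irreducible (irreducibility is preserved under the substitution x → x - 22). Hence m_α(x) = x^3 - 66x^2 + 1452x - 10736.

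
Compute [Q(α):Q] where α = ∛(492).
[Q(α):Q] = 3

The minimal polynomial of α is x^3 - 492, irreducible over Q since 492 is not a perfect cube (so x^3 - 492 has no rational root). Hence [Q(α):Q] = deg(m_α) = 3.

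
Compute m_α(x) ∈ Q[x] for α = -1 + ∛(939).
m_α(x) = x^3 + 3x^2 + 3x - 938

Set β = α + 1 = ∛(939), so β^3 = 939. Then (α + 1)^3 - 939 = 0, i.e. α is a root of g(x) = (x + 1)^3 - 939 = x^3 + 3x^2 + 3x - 938. Since g(x) = h(x + 1) where h(x) = x^3 - 939, and h is irreducible over Q (because 939 is not a perfect cube, so h has no rational root, and a monic cubic with no rational root is irreducible), g is also irreducible (irreducibility is preserved under the substitution x → x + 1). Hence m_α(x) = x^3 + 3x^2 + 3x - 938.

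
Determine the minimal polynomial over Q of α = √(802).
m_α(x) = x^2 - 802

α satisfies α^2 - 802 = 0, so x^2 - 802 annihilates α. Since d = 802 is squarefree and ≠ 1, it is not a perfect square in Q, so x^2 - 802 has no rational root and is therefore irreducible over Q (a degree-2 polynomial over a field is irreducible iff it has no root). Hence m_α(x) = x^2 - 802.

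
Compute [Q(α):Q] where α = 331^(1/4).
[Q(α):Q] = 4

α is a root of x^4 - 331. By Eisenstein's criterion at the prime p = 331 (which divides the constant term 331 but p^2 = 109561 does not, since 331 is squarefree), x^4 - 331 is irreducible over Q. Hence [Q(α):Q] = 4.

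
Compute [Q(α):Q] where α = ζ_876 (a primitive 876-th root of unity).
[Q(α):Q] = 288

The minimal polynomial of ζ_876 over Q is the 876-th cyclotomic polynomial Φ_876(x), which is irreducible over Q and has degree φ(876) = 288. Hence [Q(α):Q] = φ(876) = 288.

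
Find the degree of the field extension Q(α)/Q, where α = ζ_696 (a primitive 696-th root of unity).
[Q(α):Q] = 224

The minimal polynomial of ζ_696 over Q is the 696-th cyclotomic polynomial Φ_696(x), which is irreducible over Q and has degree φ(696) = 224. Hence [Q(α):Q] = φ(696) = 224.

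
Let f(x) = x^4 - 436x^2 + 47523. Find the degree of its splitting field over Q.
[K : Q] = 4

Solving the quadratic in x^2: x^2 = (436 ± √(436^2 - 4·47523))/2 = (436 ± √4)/2 = (436 ± 2)/2, giving x^2 = 217 or x^2 = 219. So f(x) = (x^2 - 217)(x^2 - 219) and the roots of f are ±√217, ±√219. Hence the splitting field is K = Q(√217, √219). Since 217 and 219 are distinct squarefree integers > 1, their product 47523 is not a perfect square, so √219 ∉ Q(√217). By the tower law [K:Q] = [Q(√217,√219):Q(√217)] · [Q(√217):Q] = 2 · 2 = 4.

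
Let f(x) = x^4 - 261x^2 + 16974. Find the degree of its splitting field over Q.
[K : Q] = 4

Solving the quadratic in x^2: x^2 = (261 ± √(261^2 - 4·16974))/2 = (261 ± √225)/2 = (261 ± 15)/2, giving x^2 = 123 or x^2 = 138. So f(x) = (x^2 - 123)(x^2 - 138) and the roots of f are ±√123, ±√138. Hence the splitting field is K = Q(√123, √138). Since 123 and 138 are distinct squarefree integers > 1, their product 16974 is not a perfect square, so √138 ∉ Q(√123). By the tower law [K:Q] = [Q(√123,√138):Q(√123)] · [Q(√123):Q] = 2 · 2 = 4.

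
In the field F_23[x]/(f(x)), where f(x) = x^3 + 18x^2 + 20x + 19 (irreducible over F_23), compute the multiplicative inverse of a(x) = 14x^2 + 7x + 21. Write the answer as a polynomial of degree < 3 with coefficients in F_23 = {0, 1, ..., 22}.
a(x)^(-1) ≡ 17x^2 + 22x + 2 (mod f(x))

Since f is irreducible over F_23, F_23[x]/(f) is a field and a(x) ≠ 0 has an inverse. Apply the extended Euclidean algorithm to f(x) and a(x) in F_23[x]: f(x) = (5x + 7)·a(x) + (4x + 10);  a(x) = (15x + 16)·(4x + 10) + (22). The last nonzero remainder is the constant 22 = gcd(f, a) in F_23. Back-substituting through the division chain expresses 22 = s(x)·a(x) + t(x)·f(x) with s(x) ≡ 6x^2 + x + 21 (mod f), so (6x^2 + x + 21)·a(x) ≡ 22 (mod f). Multiplying by 22^(-1) ≡ 22 in F_23 gives a(x)^(-1) ≡ 22·(6x^2 + x + 21) ≡ 17x^2 + 22x + 2 (mod f). Check: (14x^2 + 7x + 21)·(17x^2 + 22x + 2) = 8x^4 + 13x^3 + 10x^2 + 16x + 19 ≡ 1 (mod x^3 + 18x^2 + 20x + 19).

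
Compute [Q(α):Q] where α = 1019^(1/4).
[Q(α):Q] = 4

α is a root of x^4 - 1019. By Eisenstein's criterion at the prime p = 1019 (which divides the constant term 1019 but p^2 = 1038361 does not, since 1019 is squarefree), x^4 - 1019 is irreducible over Q. Hence [Q(α):Q] = 4.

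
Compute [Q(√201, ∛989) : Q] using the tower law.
[Q(√201, ∛989) : Q] = 6

Let L = Q(√201, ∛989). Since Q(√201) ⊂ L and [Q(√201):Q] = 2, the tower law gives 2 | [L:Q]. Likewise Q(∛989) ⊂ L with [Q(∛989):Q] = 3 (because 989 is not a perfect cube), so 3 | [L:Q]. As gcd(2,3) = 1, [L:Q] is divisible by 6. Conversely L is generated over Q by √201 and ∛989, so [L:Q] ≤ 2·3 = 6. Therefore [Q(√201, ∛989) : Q] = 6.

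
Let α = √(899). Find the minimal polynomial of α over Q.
m_α(x) = x^2 - 899

α satisfies α^2 - 899 = 0, so x^2 - 899 annihilates α. Since d = 899 is squarefree and ≠ 1, it is not a perfect square in Q, so x^2 - 899 has no rational root and is therefore irreducible over Q (a degree-2 polynomial over a field is irreducible iff it has no root). Hence m_α(x) = x^2 - 899.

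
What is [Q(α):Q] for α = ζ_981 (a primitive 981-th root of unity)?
[Q(α):Q] = 648

The minimal polynomial of ζ_981 over Q is the 981-th cyclotomic polynomial Φ_981(x), which is irreducible over Q and has degree φ(981) = 648. Hence [Q(α):Q] = φ(981) = 648.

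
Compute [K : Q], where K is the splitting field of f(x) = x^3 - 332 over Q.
[K : Q] = 6

The roots of x^3 - 332 are ∛332, ω∛332, ω^2∛332 where ω = e^(2πi/3) is a primitive cube root of unity, so K = Q(∛332, ω). Now [Q(∛332):Q] = 3 (since 332 is not a perfect cube, x^3 - 332 is irreducible) and [Q(ω):Q] = 2. Both 2 and 3 divide [K:Q], and [K:Q] ≤ 3·2 = 6, so [K:Q] = 6. (Equivalently: Q(∛332) ⊂ R but ω ∉ R, so [K : Q(∛332)] = 2.)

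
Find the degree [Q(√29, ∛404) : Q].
[Q(√29, ∛404) : Q] = 6

Let L = Q(√29, ∛404). Since Q(√29) ⊂ L and [Q(√29):Q] = 2, the tower law gives 2 | [L:Q]. Likewise Q(∛404) ⊂ L with [Q(∛404):Q] = 3 (because 404 is not a perfect cube), so 3 | [L:Q]. As gcd(2,3) = 1, [L:Q] is divisible by 6. Conversely L is generated over Q by √29 and ∛404, so [L:Q] ≤ 2·3 = 6. Therefore [Q(√29, ∛404) : Q] = 6.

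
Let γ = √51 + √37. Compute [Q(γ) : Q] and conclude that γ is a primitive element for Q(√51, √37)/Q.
[Q(γ) : Q] = 4 (equivalently, Q(γ) = Q(√51, √37))

Obviously Q(γ) ⊆ Q(√51, √37), and [Q(√51, √37):Q] = 4 (since 51, 37 are distinct squarefree integers > 1 with 1887 not a perfect square). To show equality we compute the minimal polynomial of γ. From γ = √51 + √37: γ^2 = 51 + 2√(1887) + 37 = 88 + 2√(1887), so γ^2 - 88 = 2√(1887); squaring, (γ^2 - 88)^2 = 4·1887, i.e. γ^4 - 176γ^2 + 7744 - 7548 = 0, i.e. γ^4 - 176γ^2 + 196 = 0. So γ is a root of x^4 - 176x^2 + 196. This polynomial is irreducible over Q: it has no rational root (each ±√51 ± √37 is irrational), and any factorization into two quadratics over Q would force √(1887) ∈ Q (pairing opposite roots) or √51, √37 ∈ Q (other pairings), all impossible. Hence [Q(γ):Q] = 4 = [Q(√51, √37):Q], so Q(γ) = Q(√51, √37).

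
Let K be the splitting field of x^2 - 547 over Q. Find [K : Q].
[K : Q] = 2

f(x) = x^2 - 547 factors as (x - √547)(x + √547). The splitting field is K = Q(√547). Since 547 is squarefree and > 1, it is not a perfect square, so x^2 - 547 is irreducible over Q and [Q(√547) : Q] = 2. Hence [K : Q] = 2.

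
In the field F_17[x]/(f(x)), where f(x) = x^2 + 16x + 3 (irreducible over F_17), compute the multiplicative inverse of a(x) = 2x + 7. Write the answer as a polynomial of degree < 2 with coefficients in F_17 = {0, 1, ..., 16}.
a(x)^(-1) ≡ 7x + 11 (mod f(x))

Since f is irreducible over F_17, F_17[x]/(f) is a field and a(x) ≠ 0 has an inverse. Apply the extended Euclidean algorithm to f(x) and a(x) in F_17[x]: f(x) = (9x + 2)·a(x) + (6). The last nonzero remainder is the constant 6 = gcd(f, a) in F_17. Back-substituting through the division chain expresses 6 = s(x)·a(x) + t(x)·f(x) with s(x) ≡ 8x + 15 (mod f), so (8x + 15)·a(x) ≡ 6 (mod f). Multiplying by 6^(-1) ≡ 3 in F_17 gives a(x)^(-1) ≡ 3·(8x + 15) ≡ 7x + 11 (mod f). Check: (2x + 7)·(7x + 11) = 14x^2 + 3x + 9 ≡ 1 (mod x^2 + 16x + 3).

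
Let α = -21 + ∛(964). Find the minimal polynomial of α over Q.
m_α(x) = x^3 + 63x^2 + 1323x + 8297

Set β = α + 21 = ∛(964), so β^3 = 964. Then (α + 21)^3 - 964 = 0, i.e. α is a root of g(x) = (x + 21)^3 - 964 = x^3 + 63x^2 + 1323x + 8297. Since g(x) = h(x + 21) where h(x) = x^3 - 964, and h is irreducible over Q (because 964 is not a perfect cube, so h has no rational root, and a monic cubic with no rational root is irreducible), g is also irreducible (irreducibility is preserved under the substitution x → x + 21). Hence m_α(x) = x^3 + 63x^2 + 1323x + 8297.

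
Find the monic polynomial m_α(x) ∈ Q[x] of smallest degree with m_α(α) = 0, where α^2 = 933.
m_α(x) = x^2 - 933

α satisfies α^2 - 933 = 0, so x^2 - 933 annihilates α. Since d = 933 is squarefree and ≠ 1, it is not a perfect square in Q, so x^2 - 933 has no rational root and is therefore irreducible over Q (a degree-2 polynomial over a field is irreducible iff it has no root). Hence m_α(x) = x^2 - 933.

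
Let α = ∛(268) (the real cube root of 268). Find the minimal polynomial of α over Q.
m_α(x) = x^3 - 268

α satisfies α^3 = 268, so x^3 - 268 annihilates α. By the rational root test, a rational root p/q (in lowest terms) of x^3 - 268 would satisfy p^3 = 268 q^3, forcing q = 1 and p^3 = 268; but 268 is not a perfect cube, contradiction. A monic cubic over Q with no rational root is irreducible (any nontrivial factorization would include a linear factor). Hence x^3 - 268 is the minimal polynomial of α, and in particular [Q(α):Q] = 3.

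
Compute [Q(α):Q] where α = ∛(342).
[Q(α):Q] = 3

The minimal polynomial of α is x^3 - 342, irreducible over Q since 342 is not a perfect cube (so x^3 - 342 has no rational root). Hence [Q(α):Q] = deg(m_α) = 3.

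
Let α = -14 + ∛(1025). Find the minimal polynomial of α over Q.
m_α(x) = x^3 + 42x^2 + 588x + 1719

Set β = α + 14 = ∛(1025), so β^3 = 1025. Then (α + 14)^3 - 1025 = 0, i.e. α is a root of g(x) = (x + 14)^3 - 1025 = x^3 + 42x^2 + 588x + 1719. Since g(x) = h(x + 14) where h(x) = x^3 - 1025, and h is irreducible over Q (because 1025 is not a perfect cube, so h has no rational root, and a monic cubic with no rational root is irreducible), g is also irreducible (irreducibility is preserved under the substitution x → x + 14). Hence m_α(x) = x^3 + 42x^2 + 588x + 1719.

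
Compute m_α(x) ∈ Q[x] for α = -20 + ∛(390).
m_α(x) = x^3 + 60x^2 + 1200x + 7610

Set β = α + 20 = ∛(390), so β^3 = 390. Then (α + 20)^3 - 390 = 0, i.e. α is a root of g(x) = (x + 20)^3 - 390 = x^3 + 60x^2 + 1200x + 7610. Since g(x) = h(x + 20) where h(x) = x^3 - 390, and h is irreducible over Q (because 390 is not a perfect cube, so h has no rational root, and a monic cubic with no rational root is irreducible), g is also irreducible (irreducibility is preserved under the substitution x → x + 20). Hence m_α(x) = x^3 + 60x^2 + 1200x + 7610.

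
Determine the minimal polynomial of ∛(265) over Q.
m_α(x) = x^3 - 265

α satisfies α^3 = 265, so x^3 - 265 annihilates α. By the rational root test, a rational root p/q (in lowest terms) of x^3 - 265 would satisfy p^3 = 265 q^3, forcing q = 1 and p^3 = 265; but 265 is not a perfect cube, contradiction. A monic cubic over Q with no rational root is irreducible (any nontrivial factorization would include a linear factor). Hence x^3 - 265 is the minimal polynomial of α, and in particular [Q(α):Q] = 3.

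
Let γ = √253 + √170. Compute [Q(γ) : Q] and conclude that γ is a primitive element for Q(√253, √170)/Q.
[Q(γ) : Q] = 4 (equivalently, Q(γ) = Q(√253, √170))

Obviously Q(γ) ⊆ Q(√253, √170), and [Q(√253, √170):Q] = 4 (since 253, 170 are distinct squarefree integers > 1 with 43010 not a perfect square). To show equality we compute the minimal polynomial of γ. From γ = √253 + √170: γ^2 = 253 + 2√(43010) + 170 = 423 + 2√(43010), so γ^2 - 423 = 2√(43010); squaring, (γ^2 - 423)^2 = 4·43010, i.e. γ^4 - 846γ^2 + 178929 - 172040 = 0, i.e. γ^4 - 846γ^2 + 6889 = 0. So γ is a root of x^4 - 846x^2 + 6889. This polynomial is irreducible over Q: it has no rational root (each ±√253 ± √170 is irrational), and any factorization into two quadratics over Q would force √(43010) ∈ Q (pairing opposite roots) or √253, √170 ∈ Q (other pairings), all impossible. Hence [Q(γ):Q] = 4 = [Q(√253, √170):Q], so Q(γ) = Q(√253, √170).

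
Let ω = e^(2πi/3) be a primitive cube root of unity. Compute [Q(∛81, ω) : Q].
[Q(∛81, ω) : Q] = 6

[Q(∛81):Q] = 3 (min poly x^3 - 81, irreducible since 81 is not a perfect cube). [Q(ω):Q] = 2 (min poly x^2 + x + 1). Since Q(∛81) ⊂ R and ω ∉ R, we have ω ∉ Q(∛81), so x^2 + x + 1 remains irreducible over Q(∛81) and [Q(∛81, ω) : Q(∛81)] = 2. By the tower law, [Q(∛81, ω) : Q] = 3 · 2 = 6. (In fact Q(∛81, ω) is the splitting field of x^3 - 81 over Q.)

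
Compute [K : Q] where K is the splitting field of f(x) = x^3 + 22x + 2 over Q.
[K : Q] = 6

By the rational root test, any rational root of the monic integer polynomial f(x) = x^3 + 22x + 2 must be an integer dividing the constant term 2, i.e. one of ±{1, 2}. Evaluating: f(1) = 25, f(-1) = -21, f(2) = 54, f(-2) = -50; none is 0, so f has no rational root and is therefore irreducible over Q (a cubic with no linear factor over a field is irreducible). For an irreducible cubic, the Galois group is A_3 or S_3 according as the discriminant disc(f) = -4a^3 - 27b^2 = -4·(22)^3 - 27·(2)^2 = -42700 is or is not a square in Q. Here disc(f) = -42700 is not a perfect square in Q, so the Galois group of f over Q is not contained in A_3 and must be all of S_3. The splitting field has degree |S_3| = 6 over Q, so [K : Q] = 6.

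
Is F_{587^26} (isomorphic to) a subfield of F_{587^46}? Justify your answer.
No: F_{587^26} is not a subfield of F_{587^46}

F_{p^m} embeds in F_{p^n} iff m | n. Here 26 ∤ 46 (since 46 = 1·26 + 20 with remainder 20 ≠ 0), so F_{587^26} is not a subfield of F_{587^46}. Equivalently: if it were, the tower law would give 26 = [F_{587^26}:F_587] dividing [F_{587^46}:F_587] = 46, contradiction.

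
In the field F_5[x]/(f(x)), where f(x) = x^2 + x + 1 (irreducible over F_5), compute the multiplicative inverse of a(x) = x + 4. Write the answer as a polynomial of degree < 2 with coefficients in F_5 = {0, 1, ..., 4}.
a(x)^(-1) ≡ 3x + 1 (mod f(x))

Since f is irreducible over F_5, F_5[x]/(f) is a field and a(x) ≠ 0 has an inverse. Apply the extended Euclidean algorithm to f(x) and a(x) in F_5[x]: f(x) = (x + 2)·a(x) + (3). The last nonzero remainder is the constant 3 = gcd(f, a) in F_5. Back-substituting through the division chain expresses 3 = s(x)·a(x) + t(x)·f(x) with s(x) ≡ 4x + 3 (mod f), so (4x + 3)·a(x) ≡ 3 (mod f). Multiplying by 3^(-1) ≡ 2 in F_5 gives a(x)^(-1) ≡ 2·(4x + 3) ≡ 3x + 1 (mod f). Check: (x + 4)·(3x + 1) = 3x^2 + 3x + 4 ≡ 1 (mod x^2 + x + 1).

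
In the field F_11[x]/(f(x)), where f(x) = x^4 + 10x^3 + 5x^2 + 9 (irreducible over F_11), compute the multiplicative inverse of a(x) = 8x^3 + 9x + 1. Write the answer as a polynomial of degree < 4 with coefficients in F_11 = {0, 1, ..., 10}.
a(x)^(-1) ≡ 6x^2 + 7x + 2 (mod f(x))

Since f is irreducible over F_11, F_11[x]/(f) is a field and a(x) ≠ 0 has an inverse. Apply the extended Euclidean algorithm to f(x) and a(x) in F_11[x]: f(x) = (7x + 4)·a(x) + (8x^2 + x + 5);  a(x) = (x + 4)·(8x^2 + x + 5) + (3). The last nonzero remainder is the constant 3 = gcd(f, a) in F_11. Back-substituting through the division chain expresses 3 = s(x)·a(x) + t(x)·f(x) with s(x) ≡ 7x^2 + 10x + 6 (mod f), so (7x^2 + 10x + 6)·a(x) ≡ 3 (mod f). Multiplying by 3^(-1) ≡ 4 in F_11 gives a(x)^(-1) ≡ 4·(7x^2 + 10x + 6) ≡ 6x^2 + 7x + 2 (mod f). Check: (8x^3 + 9x + 1)·(6x^2 + 7x + 2) = 4x^5 + x^4 + 4x^3 + 3x^2 + 3x + 2 ≡ 1 (mod x^4 + 10x^3 + 5x^2 + 9).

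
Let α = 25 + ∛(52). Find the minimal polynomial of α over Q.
m_α(x) = x^3 - 75x^2 + 1875x - 15677

Set β = α - 25 = ∛(52), so β^3 = 52. Then (α - 25)^3 - 52 = 0, i.e. α is a root of g(x) = (x - 25)^3 - 52 = x^3 - 75x^2 + 1875x - 15677. Since g(x) = h(x - 25) where h(x) = x^3 - 52, and h is irreducible over Q (because 52 is not a perfect cube, so h has no rational root, and a monic cubic with no rational root is irreducible), g is also irreducible (irreducibility is preserved under the substitution x → x - 25). Hence m_α(x) = x^3 - 75x^2 + 1875x - 15677.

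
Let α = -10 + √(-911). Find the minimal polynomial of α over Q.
m_α(x) = x^2 + 20x + 1011

From α + 10 = √(-911), squaring gives (α + 10)^2 = -911, i.e. α^2 + 20α + 100 = -911, so α^2 + 20α + 1011 = 0. The discriminant of x^2 + 20x + 1011 is (20)^2 - 4·(1011) = 400 - 4044 = -3644, and 4·(-911) is not a perfect square in Q since -911 is squarefree and ≠ 1. Hence x^2 + 20x + 1011 is irreducible over Q and is the minimal polynomial of α.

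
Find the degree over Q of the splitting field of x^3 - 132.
[K : Q] = 6

The roots of x^3 - 132 are ∛132, ω∛132, ω^2∛132 where ω = e^(2πi/3) is a primitive cube root of unity, so K = Q(∛132, ω). Now [Q(∛132):Q] = 3 (since 132 is not a perfect cube, x^3 - 132 is irreducible) and [Q(ω):Q] = 2. Both 2 and 3 divide [K:Q], and [K:Q] ≤ 3·2 = 6, so [K:Q] = 6. (Equivalently: Q(∛132) ⊂ R but ω ∉ R, so [K : Q(∛132)] = 2.)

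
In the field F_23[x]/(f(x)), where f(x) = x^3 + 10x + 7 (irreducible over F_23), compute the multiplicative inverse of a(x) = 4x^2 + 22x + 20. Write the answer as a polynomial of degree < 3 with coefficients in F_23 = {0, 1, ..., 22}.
a(x)^(-1) ≡ 20x^2 + 8 (mod f(x))

Since f is irreducible over F_23, F_23[x]/(f) is a field and a(x) ≠ 0 has an inverse. Apply the extended Euclidean algorithm to f(x) and a(x) in F_23[x]: f(x) = (6x + 13)·a(x) + (18x);  a(x) = (13x + 14)·(18x) + (20). The last nonzero remainder is the constant 20 = gcd(f, a) in F_23. Back-substituting through the division chain expresses 20 = s(x)·a(x) + t(x)·f(x) with s(x) ≡ 9x^2 + 22 (mod f), so (9x^2 + 22)·a(x) ≡ 20 (mod f). Multiplying by 20^(-1) ≡ 15 in F_23 gives a(x)^(-1) ≡ 15·(9x^2 + 22) ≡ 20x^2 + 8 (mod f). Check: (4x^2 + 22x + 20)·(20x^2 + 8) = 11x^4 + 3x^3 + 18x^2 + 15x + 22 ≡ 1 (mod x^3 + 10x + 7).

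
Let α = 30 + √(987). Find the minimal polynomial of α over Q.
m_α(x) = x^2 - 60x - 87

From α - 30 = √(987), squaring gives (α - 30)^2 = 987, i.e. α^2 - 60α + 900 = 987, so α^2 - 60α - 87 = 0. The discriminant of x^2 - 60x - 87 is (-60)^2 - 4·(-87) = 3600 + 348 = 3948, and 4·(987) is not a perfect square in Q since 987 is squarefree and ≠ 1. Hence x^2 - 60x - 87 is irreducible over Q and is the minimal polynomial of α.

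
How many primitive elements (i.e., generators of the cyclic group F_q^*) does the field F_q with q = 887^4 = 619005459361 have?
There are φ(619005459360) = 154661584896 primitive elements

F_q^* is cyclic of order q - 1 = 619005459360. A cyclic group of order m has exactly φ(m) generators. Here m = 619005459360 = 2^5 · 3 · 5 · 29 · 37 · 443 · 2713, so the number of primitive elements is φ(619005459360) = 154661584896.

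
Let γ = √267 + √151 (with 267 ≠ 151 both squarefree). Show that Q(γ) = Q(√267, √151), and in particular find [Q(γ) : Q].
[Q(γ) : Q] = 4 (equivalently, Q(γ) = Q(√267, √151))

Obviously Q(γ) ⊆ Q(√267, √151), and [Q(√267, √151):Q] = 4 (since 267, 151 are distinct squarefree integers > 1 with 40317 not a perfect square). To show equality we compute the minimal polynomial of γ. From γ = √267 + √151: γ^2 = 267 + 2√(40317) + 151 = 418 + 2√(40317), so γ^2 - 418 = 2√(40317); squaring, (γ^2 - 418)^2 = 4·40317, i.e. γ^4 - 836γ^2 + 174724 - 161268 = 0, i.e. γ^4 - 836γ^2 + 13456 = 0. So γ is a root of x^4 - 836x^2 + 13456. This polynomial is irreducible over Q: it has no rational root (each ±√267 ± √151 is irrational), and any factorization into two quadratics over Q would force √(40317) ∈ Q (pairing opposite roots) or √267, √151 ∈ Q (other pairings), all impossible. Hence [Q(γ):Q] = 4 = [Q(√267, √151):Q], so Q(γ) = Q(√267, √151).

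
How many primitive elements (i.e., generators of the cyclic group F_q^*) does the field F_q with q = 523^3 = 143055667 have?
There are φ(143055666) = 42493248 primitive elements

F_q^* is cyclic of order q - 1 = 143055666. A cyclic group of order m has exactly φ(m) generators. Here m = 143055666 = 2 · 3^3 · 13 · 29 · 7027, so the number of primitive elements is φ(143055666) = 42493248.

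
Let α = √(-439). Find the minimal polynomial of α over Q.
m_α(x) = x^2 + 439

α satisfies α^2 + 439 = 0, so x^2 + 439 annihilates α. Since d = -439 is squarefree and ≠ 1, it is not a perfect square in Q, so x^2 + 439 has no rational root and is therefore irreducible over Q (a degree-2 polynomial over a field is irreducible iff it has no root). Hence m_α(x) = x^2 + 439.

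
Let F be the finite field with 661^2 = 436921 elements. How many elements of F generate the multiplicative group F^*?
There are φ(436920) = 105600 primitive elements

F_q^* is cyclic of order q - 1 = 436920. A cyclic group of order m has exactly φ(m) generators. Here m = 436920 = 2^3 · 3 · 5 · 11 · 331, so the number of primitive elements is φ(436920) = 105600.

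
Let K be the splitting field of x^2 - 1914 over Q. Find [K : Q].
[K : Q] = 2

f(x) = x^2 - 1914 factors as (x - √1914)(x + √1914). The splitting field is K = Q(√1914). Since 1914 is squarefree and > 1, it is not a perfect square, so x^2 - 1914 is irreducible over Q and [Q(√1914) : Q] = 2. Hence [K : Q] = 2.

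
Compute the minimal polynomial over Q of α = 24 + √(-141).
m_α(x) = x^2 - 48x + 717

From α - 24 = √(-141), squaring gives (α - 24)^2 = -141, i.e. α^2 - 48α + 576 = -141, so α^2 - 48α + 717 = 0. The discriminant of x^2 - 48x + 717 is (-48)^2 - 4·(717) = 2304 - 2868 = -564, and 4·(-141) is not a perfect square in Q since -141 is squarefree and ≠ 1. Hence x^2 - 48x + 717 is irreducible over Q and is the minimal polynomial of α.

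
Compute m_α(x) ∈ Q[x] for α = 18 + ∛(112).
m_α(x) = x^3 - 54x^2 + 972x - 5944

Set β = α - 18 = ∛(112), so β^3 = 112. Then (α - 18)^3 - 112 = 0, i.e. α is a root of g(x) = (x - 18)^3 - 112 = x^3 - 54x^2 + 972x - 5944. Since g(x) = h(x - 18) where h(x) = x^3 - 112, and h is irreducible over Q (because 112 is not a perfect cube, so h has no rational root, and a monic cubic with no rational root is irreducible), g is also irreducible (irreducibility is preserved under the substitution x → x - 18). Hence m_α(x) = x^3 - 54x^2 + 972x - 5944.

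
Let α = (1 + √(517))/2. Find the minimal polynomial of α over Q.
m_α(x) = x^2 - x - 129

From 2α - 1 = √(517), squaring gives (2α - 1)^2 = 517, i.e. 4α^2 - 4α + 1 = 517, so α^2 - α + (1 - 517)/4 = 0. Since 517 ≡ 1 (mod 4), (1 - 517)/4 = -129 ∈ Z. The polynomial x^2 - x - 129 has discriminant 1 - 4·(-129) = 517, which is not a perfect square in Q (d = 517 is squarefree and ≠ 1), so x^2 - x - 129 is irreducible over Q. It is the minimal polynomial of α.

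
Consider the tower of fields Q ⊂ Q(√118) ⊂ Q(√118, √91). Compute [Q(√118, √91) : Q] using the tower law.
[Q(√118, √91) : Q] = 4

[Q(√118):Q] = 2 (min poly x^2 - 118, irreducible since 118 is squarefree > 1). For the top step, suppose √91 ∈ Q(√118), say √91 = c + d√118 with c, d ∈ Q. Squaring: 91 = c^2 + 118d^2 + 2cd√118. Since √118 ∉ Q this forces 2cd = 0. If d = 0 then √91 = c ∈ Q, contradicting 91 squarefree > 1. If c = 0 then 91 = 118d^2, so 118·91 = (118d)^2 is a perfect square in Q — but 118·91 = 10738 is not a perfect square (since 118 and 91 are distinct squarefree integers). Contradiction. Hence √91 ∉ Q(√118), so x^2 - 91 stays irreducible over Q(√118) and [Q(√118, √91) : Q(√118)] = 2. By the tower law, [Q(√118, √91) : Q] = 2 · 2 = 4.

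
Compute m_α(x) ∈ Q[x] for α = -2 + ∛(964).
m_α(x) = x^3 + 6x^2 + 12x - 956

Set β = α + 2 = ∛(964), so β^3 = 964. Then (α + 2)^3 - 964 = 0, i.e. α is a root of g(x) = (x + 2)^3 - 964 = x^3 + 6x^2 + 12x - 956. Since g(x) = h(x + 2) where h(x) = x^3 - 964, and h is irreducible over Q (because 964 is not a perfect cube, so h has no rational root, and a monic cubic with no rational root is irreducible), g is also irreducible (irreducibility is preserved under the substitution x → x + 2). Hence m_α(x) = x^3 + 6x^2 + 12x - 956.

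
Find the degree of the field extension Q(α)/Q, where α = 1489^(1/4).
[Q(α):Q] = 4

α is a root of x^4 - 1489. By Eisenstein's criterion at the prime p = 1489 (which divides the constant term 1489 but p^2 = 2217121 does not, since 1489 is squarefree), x^4 - 1489 is irreducible over Q. Hence [Q(α):Q] = 4.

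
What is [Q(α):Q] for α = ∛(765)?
[Q(α):Q] = 3

The minimal polynomial of α is x^3 - 765, irreducible over Q since 765 is not a perfect cube (so x^3 - 765 has no rational root). Hence [Q(α):Q] = deg(m_α) = 3.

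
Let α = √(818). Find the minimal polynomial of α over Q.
m_α(x) = x^2 - 818

α satisfies α^2 - 818 = 0, so x^2 - 818 annihilates α. Since d = 818 is squarefree and ≠ 1, it is not a perfect square in Q, so x^2 - 818 has no rational root and is therefore irreducible over Q (a degree-2 polynomial over a field is irreducible iff it has no root). Hence m_α(x) = x^2 - 818.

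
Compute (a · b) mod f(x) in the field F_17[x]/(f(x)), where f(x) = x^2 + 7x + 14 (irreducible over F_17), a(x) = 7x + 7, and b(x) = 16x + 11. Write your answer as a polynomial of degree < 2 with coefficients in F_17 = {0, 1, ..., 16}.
a · b ≡ 5 (mod f(x))

Multiply in F_17[x]: a(x)·b(x) = (7x + 7)·(16x + 11) = 10x^2 + 2x + 9. This has degree ≥ 2, so divide by f(x) over F_17: 10x^2 + 2x + 9 = (10)·(x^2 + 7x + 14) + (5). Hence a·b ≡ 5 (mod f). (F_17[x]/(f) is a field with 17^2 = 289 elements since f is irreducible of degree 2.)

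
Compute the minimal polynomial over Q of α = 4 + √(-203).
m_α(x) = x^2 - 8x + 219

From α - 4 = √(-203), squaring gives (α - 4)^2 = -203, i.e. α^2 - 8α + 16 = -203, so α^2 - 8α + 219 = 0. The discriminant of x^2 - 8x + 219 is (-8)^2 - 4·(219) = 64 - 876 = -812, and 4·(-203) is not a perfect square in Q since -203 is squarefree and ≠ 1. Hence x^2 - 8x + 219 is irreducible over Q and is the minimal polynomial of α.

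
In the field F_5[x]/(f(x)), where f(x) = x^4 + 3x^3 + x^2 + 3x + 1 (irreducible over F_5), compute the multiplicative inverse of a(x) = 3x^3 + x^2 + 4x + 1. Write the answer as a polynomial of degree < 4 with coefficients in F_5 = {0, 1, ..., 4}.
a(x)^(-1) ≡ x^3 + 2x + 2 (mod f(x))

Since f is irreducible over F_5, F_5[x]/(f) is a field and a(x) ≠ 0 has an inverse. Apply the extended Euclidean algorithm to f(x) and a(x) in F_5[x]: f(x) = (2x + 2)·a(x) + (x^2 + 3x + 4);  a(x) = (3x + 2)·(x^2 + 3x + 4) + (x + 3);  (x^2 + 3x + 4) = (x)·(x + 3) + (4). The last nonzero remainder is the constant 4 = gcd(f, a) in F_5. Back-substituting through the division chain expresses 4 = s(x)·a(x) + t(x)·f(x) with s(x) ≡ 4x^3 + 3x + 3 (mod f), so (4x^3 + 3x + 3)·a(x) ≡ 4 (mod f). Multiplying by 4^(-1) ≡ 4 in F_5 gives a(x)^(-1) ≡ 4·(4x^3 + 3x + 3) ≡ x^3 + 2x + 2 (mod f). Check: (3x^3 + x^2 + 4x + 1)·(x^3 + 2x + 2) = 3x^6 + x^5 + 4x^3 + 2 ≡ 1 (mod x^4 + 3x^3 + x^2 + 3x + 1).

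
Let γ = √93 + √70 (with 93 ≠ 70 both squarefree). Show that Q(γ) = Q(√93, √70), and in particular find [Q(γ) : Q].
[Q(γ) : Q] = 4 (equivalently, Q(γ) = Q(√93, √70))

Obviously Q(γ) ⊆ Q(√93, √70), and [Q(√93, √70):Q] = 4 (since 93, 70 are distinct squarefree integers > 1 with 6510 not a perfect square). To show equality we compute the minimal polynomial of γ. From γ = √93 + √70: γ^2 = 93 + 2√(6510) + 70 = 163 + 2√(6510), so γ^2 - 163 = 2√(6510); squaring, (γ^2 - 163)^2 = 4·6510, i.e. γ^4 - 326γ^2 + 26569 - 26040 = 0, i.e. γ^4 - 326γ^2 + 529 = 0. So γ is a root of x^4 - 326x^2 + 529. This polynomial is irreducible over Q: it has no rational root (each ±√93 ± √70 is irrational), and any factorization into two quadratics over Q would force √(6510) ∈ Q (pairing opposite roots) or √93, √70 ∈ Q (other pairings), all impossible. Hence [Q(γ):Q] = 4 = [Q(√93, √70):Q], so Q(γ) = Q(√93, √70).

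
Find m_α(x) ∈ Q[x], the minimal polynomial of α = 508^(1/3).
m_α(x) = x^3 - 508

α satisfies α^3 = 508, so x^3 - 508 annihilates α. By the rational root test, a rational root p/q (in lowest terms) of x^3 - 508 would satisfy p^3 = 508 q^3, forcing q = 1 and p^3 = 508; but 508 is not a perfect cube, contradiction. A monic cubic over Q with no rational root is irreducible (any nontrivial factorization would include a linear factor). Hence x^3 - 508 is the minimal polynomial of α, and in particular [Q(α):Q] = 3.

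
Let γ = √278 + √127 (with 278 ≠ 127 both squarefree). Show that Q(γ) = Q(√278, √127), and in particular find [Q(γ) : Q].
[Q(γ) : Q] = 4 (equivalently, Q(γ) = Q(√278, √127))

Obviously Q(γ) ⊆ Q(√278, √127), and [Q(√278, √127):Q] = 4 (since 278, 127 are distinct squarefree integers > 1 with 35306 not a perfect square). To show equality we compute the minimal polynomial of γ. From γ = √278 + √127: γ^2 = 278 + 2√(35306) + 127 = 405 + 2√(35306), so γ^2 - 405 = 2√(35306); squaring, (γ^2 - 405)^2 = 4·35306, i.e. γ^4 - 810γ^2 + 164025 - 141224 = 0, i.e. γ^4 - 810γ^2 + 22801 = 0. So γ is a root of x^4 - 810x^2 + 22801. This polynomial is irreducible over Q: it has no rational root (each ±√278 ± √127 is irrational), and any factorization into two quadratics over Q would force √(35306) ∈ Q (pairing opposite roots) or √278, √127 ∈ Q (other pairings), all impossible. Hence [Q(γ):Q] = 4 = [Q(√278, √127):Q], so Q(γ) = Q(√278, √127).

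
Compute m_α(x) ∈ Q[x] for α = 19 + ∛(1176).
m_α(x) = x^3 - 57x^2 + 1083x - 8035

Set β = α - 19 = ∛(1176), so β^3 = 1176. Then (α - 19)^3 - 1176 = 0, i.e. α is a root of g(x) = (x - 19)^3 - 1176 = x^3 - 57x^2 + 1083x - 8035. Since g(x) = h(x - 19) where h(x) = x^3 - 1176, and h is irreducible over Q (because 1176 is not a perfect cube, so h has no rational root, and a monic cubic with no rational root is irreducible), g is also irreducible (irreducibility is preserved under the substitution x → x - 19). Hence m_α(x) = x^3 - 57x^2 + 1083x - 8035.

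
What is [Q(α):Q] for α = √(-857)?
[Q(α):Q] = 2

[Q(α):Q] equals the degree of the minimal polynomial of α. Here α^2 = -857 and x^2 + 857 is irreducible (d = -857 is squarefree, ≠ 1, hence not a square), so deg(m_α) = 2. Thus [Q(α):Q] = 2.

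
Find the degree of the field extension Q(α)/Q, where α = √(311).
[Q(α):Q] = 2

[Q(α):Q] equals the degree of the minimal polynomial of α. Here α^2 = 311 and x^2 - 311 is irreducible (d = 311 is squarefree, ≠ 1, hence not a square), so deg(m_α) = 2. Thus [Q(α):Q] = 2.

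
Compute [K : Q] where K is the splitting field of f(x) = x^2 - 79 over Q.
[K : Q] = 2

f(x) = x^2 - 79 factors as (x - √79)(x + √79). The splitting field is K = Q(√79). Since 79 is squarefree and > 1, it is not a perfect square, so x^2 - 79 is irreducible over Q and [Q(√79) : Q] = 2. Hence [K : Q] = 2.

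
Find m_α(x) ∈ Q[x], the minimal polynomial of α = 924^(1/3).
m_α(x) = x^3 - 924

α satisfies α^3 = 924, so x^3 - 924 annihilates α. By the rational root test, a rational root p/q (in lowest terms) of x^3 - 924 would satisfy p^3 = 924 q^3, forcing q = 1 and p^3 = 924; but 924 is not a perfect cube, contradiction. A monic cubic over Q with no rational root is irreducible (any nontrivial factorization would include a linear factor). Hence x^3 - 924 is the minimal polynomial of α, and in particular [Q(α):Q] = 3.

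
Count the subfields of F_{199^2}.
F_{199^2} has 2 subfields

The subfields of F_{p^n} are exactly the fields F_{p^d} for d | n (each is the fixed field of the unique index-d subgroup of Gal(F_{p^n}/F_p) ≅ Z/nZ). The divisors of n = 2 are {1, 2}, giving 2 subfields: F_{199^1}, F_{199^2}.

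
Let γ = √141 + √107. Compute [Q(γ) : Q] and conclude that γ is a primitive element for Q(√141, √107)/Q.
[Q(γ) : Q] = 4 (equivalently, Q(γ) = Q(√141, √107))

Obviously Q(γ) ⊆ Q(√141, √107), and [Q(√141, √107):Q] = 4 (since 141, 107 are distinct squarefree integers > 1 with 15087 not a perfect square). To show equality we compute the minimal polynomial of γ. From γ = √141 + √107: γ^2 = 141 + 2√(15087) + 107 = 248 + 2√(15087), so γ^2 - 248 = 2√(15087); squaring, (γ^2 - 248)^2 = 4·15087, i.e. γ^4 - 496γ^2 + 61504 - 60348 = 0, i.e. γ^4 - 496γ^2 + 1156 = 0. So γ is a root of x^4 - 496x^2 + 1156. This polynomial is irreducible over Q: it has no rational root (each ±√141 ± √107 is irrational), and any factorization into two quadratics over Q would force √(15087) ∈ Q (pairing opposite roots) or √141, √107 ∈ Q (other pairings), all impossible. Hence [Q(γ):Q] = 4 = [Q(√141, √107):Q], so Q(γ) = Q(√141, √107).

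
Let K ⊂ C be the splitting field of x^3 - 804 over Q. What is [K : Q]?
[K : Q] = 6

The roots of x^3 - 804 are ∛804, ω∛804, ω^2∛804 where ω = e^(2πi/3) is a primitive cube root of unity, so K = Q(∛804, ω). Now [Q(∛804):Q] = 3 (since 804 is not a perfect cube, x^3 - 804 is irreducible) and [Q(ω):Q] = 2. Both 2 and 3 divide [K:Q], and [K:Q] ≤ 3·2 = 6, so [K:Q] = 6. (Equivalently: Q(∛804) ⊂ R but ω ∉ R, so [K : Q(∛804)] = 2.)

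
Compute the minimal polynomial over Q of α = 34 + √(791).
m_α(x) = x^2 - 68x + 365

From α - 34 = √(791), squaring gives (α - 34)^2 = 791, i.e. α^2 - 68α + 1156 = 791, so α^2 - 68α + 365 = 0. The discriminant of x^2 - 68x + 365 is (-68)^2 - 4·(365) = 4624 - 1460 = 3164, and 4·(791) is not a perfect square in Q since 791 is squarefree and ≠ 1. Hence x^2 - 68x + 365 is irreducible over Q and is the minimal polynomial of α.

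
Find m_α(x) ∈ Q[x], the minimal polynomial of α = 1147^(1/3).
m_α(x) = x^3 - 1147

α satisfies α^3 = 1147, so x^3 - 1147 annihilates α. By the rational root test, a rational root p/q (in lowest terms) of x^3 - 1147 would satisfy p^3 = 1147 q^3, forcing q = 1 and p^3 = 1147; but 1147 is not a perfect cube, contradiction. A monic cubic over Q with no rational root is irreducible (any nontrivial factorization would include a linear factor). Hence x^3 - 1147 is the minimal polynomial of α, and in particular [Q(α):Q] = 3.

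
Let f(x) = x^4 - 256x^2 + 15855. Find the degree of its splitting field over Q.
[K : Q] = 4

Solving the quadratic in x^2: x^2 = (256 ± √(256^2 - 4·15855))/2 = (256 ± √2116)/2 = (256 ± 46)/2, giving x^2 = 105 or x^2 = 151. So f(x) = (x^2 - 105)(x^2 - 151) and the roots of f are ±√105, ±√151. Hence the splitting field is K = Q(√105, √151). Since 105 and 151 are distinct squarefree integers > 1, their product 15855 is not a perfect square, so √151 ∉ Q(√105). By the tower law [K:Q] = [Q(√105,√151):Q(√105)] · [Q(√105):Q] = 2 · 2 = 4.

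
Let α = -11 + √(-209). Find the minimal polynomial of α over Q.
m_α(x) = x^2 + 22x + 330

From α + 11 = √(-209), squaring gives (α + 11)^2 = -209, i.e. α^2 + 22α + 121 = -209, so α^2 + 22α + 330 = 0. The discriminant of x^2 + 22x + 330 is (22)^2 - 4·(330) = 484 - 1320 = -836, and 4·(-209) is not a perfect square in Q since -209 is squarefree and ≠ 1. Hence x^2 + 22x + 330 is irreducible over Q and is the minimal polynomial of α.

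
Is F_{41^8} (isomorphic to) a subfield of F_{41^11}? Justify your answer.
No: F_{41^8} is not a subfield of F_{41^11}

F_{p^m} embeds in F_{p^n} iff m | n. Here 8 ∤ 11 (since 11 = 1·8 + 3 with remainder 3 ≠ 0), so F_{41^8} is not a subfield of F_{41^11}. Equivalently: if it were, the tower law would give 8 = [F_{41^8}:F_41] dividing [F_{41^11}:F_41] = 11, contradiction.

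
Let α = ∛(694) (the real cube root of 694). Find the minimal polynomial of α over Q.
m_α(x) = x^3 - 694

α satisfies α^3 = 694, so x^3 - 694 annihilates α. By the rational root test, a rational root p/q (in lowest terms) of x^3 - 694 would satisfy p^3 = 694 q^3, forcing q = 1 and p^3 = 694; but 694 is not a perfect cube, contradiction. A monic cubic over Q with no rational root is irreducible (any nontrivial factorization would include a linear factor). Hence x^3 - 694 is the minimal polynomial of α, and in particular [Q(α):Q] = 3.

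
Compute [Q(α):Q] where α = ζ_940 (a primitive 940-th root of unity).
[Q(α):Q] = 368

The minimal polynomial of ζ_940 over Q is the 940-th cyclotomic polynomial Φ_940(x), which is irreducible over Q and has degree φ(940) = 368. Hence [Q(α):Q] = φ(940) = 368.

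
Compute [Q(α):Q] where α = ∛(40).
[Q(α):Q] = 3

The minimal polynomial of α is x^3 - 40, irreducible over Q since 40 is not a perfect cube (so x^3 - 40 has no rational root). Hence [Q(α):Q] = deg(m_α) = 3.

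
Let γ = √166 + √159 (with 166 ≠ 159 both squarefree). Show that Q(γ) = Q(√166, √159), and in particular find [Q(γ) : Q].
[Q(γ) : Q] = 4 (equivalently, Q(γ) = Q(√166, √159))

Obviously Q(γ) ⊆ Q(√166, √159), and [Q(√166, √159):Q] = 4 (since 166, 159 are distinct squarefree integers > 1 with 26394 not a perfect square). To show equality we compute the minimal polynomial of γ. From γ = √166 + √159: γ^2 = 166 + 2√(26394) + 159 = 325 + 2√(26394), so γ^2 - 325 = 2√(26394); squaring, (γ^2 - 325)^2 = 4·26394, i.e. γ^4 - 650γ^2 + 105625 - 105576 = 0, i.e. γ^4 - 650γ^2 + 49 = 0. So γ is a root of x^4 - 650x^2 + 49. This polynomial is irreducible over Q: it has no rational root (each ±√166 ± √159 is irrational), and any factorization into two quadratics over Q would force √(26394) ∈ Q (pairing opposite roots) or √166, √159 ∈ Q (other pairings), all impossible. Hence [Q(γ):Q] = 4 = [Q(√166, √159):Q], so Q(γ) = Q(√166, √159).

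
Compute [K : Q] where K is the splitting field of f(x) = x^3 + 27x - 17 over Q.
[K : Q] = 6

By the rational root test, any rational root of the monic integer polynomial f(x) = x^3 + 27x - 17 must be an integer dividing the constant term -17, i.e. one of ±{1, 17}. Evaluating: f(1) = 11, f(-1) = -45, f(17) = 5355, f(-17) = -5389; none is 0, so f has no rational root and is therefore irreducible over Q (a cubic with no linear factor over a field is irreducible). For an irreducible cubic, the Galois group is A_3 or S_3 according as the discriminant disc(f) = -4a^3 - 27b^2 = -4·(27)^3 - 27·(-17)^2 = -86535 is or is not a square in Q. Here disc(f) = -86535 is not a perfect square in Q, so the Galois group of f over Q is not contained in A_3 and must be all of S_3. The splitting field has degree |S_3| = 6 over Q, so [K : Q] = 6.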